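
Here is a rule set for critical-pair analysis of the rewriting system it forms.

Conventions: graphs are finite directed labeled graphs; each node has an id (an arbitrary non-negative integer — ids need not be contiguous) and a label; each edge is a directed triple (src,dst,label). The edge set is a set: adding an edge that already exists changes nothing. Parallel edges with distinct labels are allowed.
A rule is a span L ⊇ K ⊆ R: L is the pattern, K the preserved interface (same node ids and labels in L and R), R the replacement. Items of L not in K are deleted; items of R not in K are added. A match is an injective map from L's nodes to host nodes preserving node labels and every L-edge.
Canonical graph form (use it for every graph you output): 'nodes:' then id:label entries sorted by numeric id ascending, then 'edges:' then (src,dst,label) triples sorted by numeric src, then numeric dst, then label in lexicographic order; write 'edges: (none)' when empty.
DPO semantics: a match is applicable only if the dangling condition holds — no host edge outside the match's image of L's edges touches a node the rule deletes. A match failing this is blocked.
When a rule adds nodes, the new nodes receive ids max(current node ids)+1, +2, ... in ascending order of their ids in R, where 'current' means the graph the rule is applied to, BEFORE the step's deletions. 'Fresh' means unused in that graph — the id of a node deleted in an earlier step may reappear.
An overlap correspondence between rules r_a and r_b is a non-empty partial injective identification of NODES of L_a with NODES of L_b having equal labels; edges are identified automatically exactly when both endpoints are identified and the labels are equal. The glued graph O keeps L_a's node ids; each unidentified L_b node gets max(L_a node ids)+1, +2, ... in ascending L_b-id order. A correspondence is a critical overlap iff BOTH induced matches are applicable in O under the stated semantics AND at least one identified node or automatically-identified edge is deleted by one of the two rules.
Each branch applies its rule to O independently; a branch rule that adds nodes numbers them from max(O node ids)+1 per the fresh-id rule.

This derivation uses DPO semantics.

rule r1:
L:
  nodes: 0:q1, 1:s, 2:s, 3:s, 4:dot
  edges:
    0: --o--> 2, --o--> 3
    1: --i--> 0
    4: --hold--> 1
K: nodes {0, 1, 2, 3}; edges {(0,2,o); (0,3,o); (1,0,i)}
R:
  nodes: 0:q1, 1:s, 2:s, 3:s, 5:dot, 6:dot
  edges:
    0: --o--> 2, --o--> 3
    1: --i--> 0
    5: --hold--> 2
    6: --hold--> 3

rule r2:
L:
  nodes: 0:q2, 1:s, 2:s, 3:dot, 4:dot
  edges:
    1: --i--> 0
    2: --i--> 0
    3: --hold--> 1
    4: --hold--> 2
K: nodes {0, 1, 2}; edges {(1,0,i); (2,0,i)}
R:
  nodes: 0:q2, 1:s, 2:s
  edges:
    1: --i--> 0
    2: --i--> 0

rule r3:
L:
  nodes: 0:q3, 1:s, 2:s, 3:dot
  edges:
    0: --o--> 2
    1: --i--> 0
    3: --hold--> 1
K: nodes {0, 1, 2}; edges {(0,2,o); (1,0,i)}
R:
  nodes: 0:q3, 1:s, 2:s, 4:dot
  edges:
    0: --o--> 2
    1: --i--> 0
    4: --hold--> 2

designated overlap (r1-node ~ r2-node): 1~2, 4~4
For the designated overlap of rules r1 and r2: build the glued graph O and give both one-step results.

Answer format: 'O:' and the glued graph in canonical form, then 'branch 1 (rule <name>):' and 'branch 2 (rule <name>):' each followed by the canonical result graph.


O:
nodes: 0:q1, 1:s, 2:s, 3:s, 4:dot, 5:q2, 6:s, 7:dot
edges: (0,2,o); (0,3,o); (1,0,i); (1,5,i); (4,1,hold); (6,5,i); (7,6,hold)
branch 1 (rule r1):
nodes: 0:q1, 1:s, 2:s, 3:s, 5:q2, 6:s, 7:dot, 8:dot, 9:dot
edges: (0,2,o); (0,3,o); (1,0,i); (1,5,i); (6,5,i); (7,6,hold); (8,2,hold); (9,3,hold)
branch 2 (rule r2):
nodes: 0:q1, 1:s, 2:s, 3:s, 5:q2, 6:s
edges: (0,2,o); (0,3,o); (1,0,i); (1,5,i); (6,5,i)


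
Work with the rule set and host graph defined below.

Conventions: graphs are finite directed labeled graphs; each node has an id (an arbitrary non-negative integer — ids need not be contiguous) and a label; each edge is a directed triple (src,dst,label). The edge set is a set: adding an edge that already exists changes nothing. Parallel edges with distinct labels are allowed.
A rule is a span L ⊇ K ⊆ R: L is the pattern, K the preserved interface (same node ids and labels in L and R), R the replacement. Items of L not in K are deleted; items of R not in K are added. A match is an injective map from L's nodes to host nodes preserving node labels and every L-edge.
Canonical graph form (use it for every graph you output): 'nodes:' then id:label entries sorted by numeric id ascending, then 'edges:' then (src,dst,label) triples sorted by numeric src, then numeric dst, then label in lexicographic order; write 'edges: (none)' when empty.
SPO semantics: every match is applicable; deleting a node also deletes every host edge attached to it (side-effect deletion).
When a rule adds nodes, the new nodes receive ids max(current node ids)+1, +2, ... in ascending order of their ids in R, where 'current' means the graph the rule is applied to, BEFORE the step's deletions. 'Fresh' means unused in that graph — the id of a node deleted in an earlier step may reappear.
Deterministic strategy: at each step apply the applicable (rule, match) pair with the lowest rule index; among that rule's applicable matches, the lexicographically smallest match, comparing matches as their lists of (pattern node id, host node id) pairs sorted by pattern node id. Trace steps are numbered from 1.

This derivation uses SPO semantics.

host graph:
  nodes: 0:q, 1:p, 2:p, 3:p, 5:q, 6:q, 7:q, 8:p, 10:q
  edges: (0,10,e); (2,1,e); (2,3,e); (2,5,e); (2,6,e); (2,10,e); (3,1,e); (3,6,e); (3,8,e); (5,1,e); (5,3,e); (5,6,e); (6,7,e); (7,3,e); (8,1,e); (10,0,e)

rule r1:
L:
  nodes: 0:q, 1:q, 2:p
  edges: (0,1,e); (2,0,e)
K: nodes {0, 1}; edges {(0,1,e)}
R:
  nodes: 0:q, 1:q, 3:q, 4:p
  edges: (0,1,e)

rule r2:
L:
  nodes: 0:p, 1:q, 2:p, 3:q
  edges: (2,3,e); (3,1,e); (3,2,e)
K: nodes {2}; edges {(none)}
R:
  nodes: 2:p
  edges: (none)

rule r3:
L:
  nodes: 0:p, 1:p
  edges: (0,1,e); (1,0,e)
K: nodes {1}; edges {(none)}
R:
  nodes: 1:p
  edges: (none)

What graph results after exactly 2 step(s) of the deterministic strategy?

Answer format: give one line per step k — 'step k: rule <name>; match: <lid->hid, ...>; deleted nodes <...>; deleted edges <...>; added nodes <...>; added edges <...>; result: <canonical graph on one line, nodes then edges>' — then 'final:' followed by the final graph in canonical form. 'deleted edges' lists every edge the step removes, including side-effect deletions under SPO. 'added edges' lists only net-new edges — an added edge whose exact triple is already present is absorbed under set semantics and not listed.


step 1: rule r1; match: 0->5, 1->6, 2->2; deleted nodes 2; deleted edges (2,1,e); (2,3,e); (2,5,e); (2,6,e); (2,10,e); added nodes 11, 12; added edges (none); result: nodes: 0:q, 1:p, 3:p, 5:q, 6:q, 7:q, 8:p, 10:q, 11:q, 12:p edges: (0,10,e); (3,1,e); (3,6,e); (3,8,e); (5,1,e); (5,3,e); (5,6,e); (6,7,e); (7,3,e); (8,1,e); (10,0,e)
step 2: rule r1; match: 0->6, 1->7, 2->3; deleted nodes 3; deleted edges (3,1,e); (3,6,e); (3,8,e); (5,3,e); (7,3,e); added nodes 13, 14; added edges (none); result: nodes: 0:q, 1:p, 5:q, 6:q, 7:q, 8:p, 10:q, 11:q, 12:p, 13:q, 14:p edges: (0,10,e); (5,1,e); (5,6,e); (6,7,e); (8,1,e); (10,0,e)
final:
nodes: 0:q, 1:p, 5:q, 6:q, 7:q, 8:p, 10:q, 11:q, 12:p, 13:q, 14:p
edges: (0,10,e); (5,1,e); (5,6,e); (6,7,e); (8,1,e); (10,0,e)


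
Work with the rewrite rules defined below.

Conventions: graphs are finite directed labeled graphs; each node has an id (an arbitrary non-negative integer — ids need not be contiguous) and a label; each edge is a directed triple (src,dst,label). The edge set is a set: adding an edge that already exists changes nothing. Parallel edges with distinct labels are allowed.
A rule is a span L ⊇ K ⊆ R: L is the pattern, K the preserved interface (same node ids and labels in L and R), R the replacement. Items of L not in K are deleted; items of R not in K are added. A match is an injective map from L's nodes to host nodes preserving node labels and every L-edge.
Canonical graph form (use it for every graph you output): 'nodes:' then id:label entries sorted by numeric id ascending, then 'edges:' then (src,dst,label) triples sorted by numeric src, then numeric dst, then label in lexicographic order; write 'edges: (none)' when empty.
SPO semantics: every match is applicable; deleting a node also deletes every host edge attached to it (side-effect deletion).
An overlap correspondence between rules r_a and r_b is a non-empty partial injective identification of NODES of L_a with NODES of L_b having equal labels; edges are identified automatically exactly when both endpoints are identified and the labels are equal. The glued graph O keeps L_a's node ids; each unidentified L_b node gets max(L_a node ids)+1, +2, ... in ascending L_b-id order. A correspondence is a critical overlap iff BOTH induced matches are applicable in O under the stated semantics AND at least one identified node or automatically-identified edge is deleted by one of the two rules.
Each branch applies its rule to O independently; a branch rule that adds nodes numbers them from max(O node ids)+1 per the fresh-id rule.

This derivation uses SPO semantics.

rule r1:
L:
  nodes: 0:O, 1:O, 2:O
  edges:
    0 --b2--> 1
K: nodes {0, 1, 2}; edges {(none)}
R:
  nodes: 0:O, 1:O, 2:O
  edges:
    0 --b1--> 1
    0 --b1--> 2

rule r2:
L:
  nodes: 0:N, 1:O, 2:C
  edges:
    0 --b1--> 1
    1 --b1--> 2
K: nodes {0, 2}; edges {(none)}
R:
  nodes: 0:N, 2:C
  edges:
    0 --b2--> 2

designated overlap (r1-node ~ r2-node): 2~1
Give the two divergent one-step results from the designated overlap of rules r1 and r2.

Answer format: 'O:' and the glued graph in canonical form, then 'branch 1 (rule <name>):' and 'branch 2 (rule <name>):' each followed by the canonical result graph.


O:
nodes: 0:O, 1:O, 2:O, 3:N, 4:C
edges: (0,1,b2); (2,4,b1); (3,2,b1)
branch 1 (rule r1):
nodes: 0:O, 1:O, 2:O, 3:N, 4:C
edges: (0,1,b1); (0,2,b1); (2,4,b1); (3,2,b1)
branch 2 (rule r2):
nodes: 0:O, 1:O, 3:N, 4:C
edges: (0,1,b2); (3,4,b2)


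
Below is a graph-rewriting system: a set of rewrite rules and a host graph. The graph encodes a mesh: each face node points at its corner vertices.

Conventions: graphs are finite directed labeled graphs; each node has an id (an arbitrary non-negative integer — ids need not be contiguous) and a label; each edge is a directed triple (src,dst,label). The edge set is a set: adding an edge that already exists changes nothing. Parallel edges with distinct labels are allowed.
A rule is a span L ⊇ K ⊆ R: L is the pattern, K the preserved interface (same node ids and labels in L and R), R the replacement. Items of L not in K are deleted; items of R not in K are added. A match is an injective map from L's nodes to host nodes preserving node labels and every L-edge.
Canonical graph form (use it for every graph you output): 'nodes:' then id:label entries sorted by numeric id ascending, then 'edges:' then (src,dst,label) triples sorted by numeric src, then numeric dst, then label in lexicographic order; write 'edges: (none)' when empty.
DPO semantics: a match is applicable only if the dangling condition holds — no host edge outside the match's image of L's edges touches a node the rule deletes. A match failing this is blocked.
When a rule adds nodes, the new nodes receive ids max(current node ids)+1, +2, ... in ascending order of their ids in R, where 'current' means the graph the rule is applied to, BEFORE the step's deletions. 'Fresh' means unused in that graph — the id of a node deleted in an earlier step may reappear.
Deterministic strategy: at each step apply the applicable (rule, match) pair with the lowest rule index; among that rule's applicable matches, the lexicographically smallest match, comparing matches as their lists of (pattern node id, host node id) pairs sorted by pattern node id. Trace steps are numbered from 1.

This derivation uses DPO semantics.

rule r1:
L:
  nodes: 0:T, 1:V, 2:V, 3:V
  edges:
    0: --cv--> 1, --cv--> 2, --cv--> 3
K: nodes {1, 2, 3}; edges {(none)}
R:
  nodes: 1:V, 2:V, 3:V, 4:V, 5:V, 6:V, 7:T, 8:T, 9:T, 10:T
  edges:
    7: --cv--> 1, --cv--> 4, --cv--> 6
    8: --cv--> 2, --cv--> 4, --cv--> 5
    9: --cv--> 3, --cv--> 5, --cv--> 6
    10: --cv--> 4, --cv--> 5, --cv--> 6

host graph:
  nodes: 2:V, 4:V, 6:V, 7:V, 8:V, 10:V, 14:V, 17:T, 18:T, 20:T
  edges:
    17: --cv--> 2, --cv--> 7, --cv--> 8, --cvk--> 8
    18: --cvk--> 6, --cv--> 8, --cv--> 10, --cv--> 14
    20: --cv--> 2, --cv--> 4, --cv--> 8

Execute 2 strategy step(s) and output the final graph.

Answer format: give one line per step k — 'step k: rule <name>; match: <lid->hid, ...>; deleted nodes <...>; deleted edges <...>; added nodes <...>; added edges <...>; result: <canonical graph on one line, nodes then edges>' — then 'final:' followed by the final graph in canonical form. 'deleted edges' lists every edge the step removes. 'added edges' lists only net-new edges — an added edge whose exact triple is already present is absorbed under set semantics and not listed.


step 1: rule r1; match: 0->20, 1->2, 2->4, 3->8; deleted nodes 20; deleted edges (20,2,cv); (20,4,cv); (20,8,cv); added nodes 21, 22, 23, 24, 25, 26, 27; added edges (24,2,cv); (24,21,cv); (24,23,cv); (25,4,cv); (25,21,cv); (25,22,cv); (26,8,cv); (26,22,cv); (26,23,cv); (27,21,cv); (27,22,cv); (27,23,cv); result: nodes: 2:V, 4:V, 6:V, 7:V, 8:V, 10:V, 14:V, 17:T, 18:T, 21:V, 22:V, 23:V, 24:T, 25:T, 26:T, 27:T edges: (17,2,cv); (17,7,cv); (17,8,cv); (17,8,cvk); (18,6,cvk); (18,8,cv); (18,10,cv); (18,14,cv); (24,2,cv); (24,21,cv); (24,23,cv); (25,4,cv); (25,21,cv); (25,22,cv); (26,8,cv); (26,22,cv); (26,23,cv); (27,21,cv); (27,22,cv); (27,23,cv)
step 2: rule r1; match: 0->24, 1->2, 2->21, 3->23; deleted nodes 24; deleted edges (24,2,cv); (24,21,cv); (24,23,cv); added nodes 28, 29, 30, 31, 32, 33, 34; added edges (31,2,cv); (31,28,cv); (31,30,cv); (32,21,cv); (32,28,cv); (32,29,cv); (33,23,cv); (33,29,cv); (33,30,cv); (34,28,cv); (34,29,cv); (34,30,cv); result: nodes: 2:V, 4:V, 6:V, 7:V, 8:V, 10:V, 14:V, 17:T, 18:T, 21:V, 22:V, 23:V, 25:T, 26:T, 27:T, 28:V, 29:V, 30:V, 31:T, 32:T, 33:T, 34:T edges: (17,2,cv); (17,7,cv); (17,8,cv); (17,8,cvk); (18,6,cvk); (18,8,cv); (18,10,cv); (18,14,cv); (25,4,cv); (25,21,cv); (25,22,cv); (26,8,cv); (26,22,cv); (26,23,cv); (27,21,cv); (27,22,cv); (27,23,cv); (31,2,cv); (31,28,cv); (31,30,cv); (32,21,cv); (32,28,cv); (32,29,cv); (33,23,cv); (33,29,cv); (33,30,cv); (34,28,cv); (34,29,cv); (34,30,cv)
final:
nodes: 2:V, 4:V, 6:V, 7:V, 8:V, 10:V, 14:V, 17:T, 18:T, 21:V, 22:V, 23:V, 25:T, 26:T, 27:T, 28:V, 29:V, 30:V, 31:T, 32:T, 33:T, 34:T
edges: (17,2,cv); (17,7,cv); (17,8,cv); (17,8,cvk); (18,6,cvk); (18,8,cv); (18,10,cv); (18,14,cv); (25,4,cv); (25,21,cv); (25,22,cv); (26,8,cv); (26,22,cv); (26,23,cv); (27,21,cv); (27,22,cv); (27,23,cv); (31,2,cv); (31,28,cv); (31,30,cv); (32,21,cv); (32,28,cv); (32,29,cv); (33,23,cv); (33,29,cv); (33,30,cv); (34,28,cv); (34,29,cv); (34,30,cv)


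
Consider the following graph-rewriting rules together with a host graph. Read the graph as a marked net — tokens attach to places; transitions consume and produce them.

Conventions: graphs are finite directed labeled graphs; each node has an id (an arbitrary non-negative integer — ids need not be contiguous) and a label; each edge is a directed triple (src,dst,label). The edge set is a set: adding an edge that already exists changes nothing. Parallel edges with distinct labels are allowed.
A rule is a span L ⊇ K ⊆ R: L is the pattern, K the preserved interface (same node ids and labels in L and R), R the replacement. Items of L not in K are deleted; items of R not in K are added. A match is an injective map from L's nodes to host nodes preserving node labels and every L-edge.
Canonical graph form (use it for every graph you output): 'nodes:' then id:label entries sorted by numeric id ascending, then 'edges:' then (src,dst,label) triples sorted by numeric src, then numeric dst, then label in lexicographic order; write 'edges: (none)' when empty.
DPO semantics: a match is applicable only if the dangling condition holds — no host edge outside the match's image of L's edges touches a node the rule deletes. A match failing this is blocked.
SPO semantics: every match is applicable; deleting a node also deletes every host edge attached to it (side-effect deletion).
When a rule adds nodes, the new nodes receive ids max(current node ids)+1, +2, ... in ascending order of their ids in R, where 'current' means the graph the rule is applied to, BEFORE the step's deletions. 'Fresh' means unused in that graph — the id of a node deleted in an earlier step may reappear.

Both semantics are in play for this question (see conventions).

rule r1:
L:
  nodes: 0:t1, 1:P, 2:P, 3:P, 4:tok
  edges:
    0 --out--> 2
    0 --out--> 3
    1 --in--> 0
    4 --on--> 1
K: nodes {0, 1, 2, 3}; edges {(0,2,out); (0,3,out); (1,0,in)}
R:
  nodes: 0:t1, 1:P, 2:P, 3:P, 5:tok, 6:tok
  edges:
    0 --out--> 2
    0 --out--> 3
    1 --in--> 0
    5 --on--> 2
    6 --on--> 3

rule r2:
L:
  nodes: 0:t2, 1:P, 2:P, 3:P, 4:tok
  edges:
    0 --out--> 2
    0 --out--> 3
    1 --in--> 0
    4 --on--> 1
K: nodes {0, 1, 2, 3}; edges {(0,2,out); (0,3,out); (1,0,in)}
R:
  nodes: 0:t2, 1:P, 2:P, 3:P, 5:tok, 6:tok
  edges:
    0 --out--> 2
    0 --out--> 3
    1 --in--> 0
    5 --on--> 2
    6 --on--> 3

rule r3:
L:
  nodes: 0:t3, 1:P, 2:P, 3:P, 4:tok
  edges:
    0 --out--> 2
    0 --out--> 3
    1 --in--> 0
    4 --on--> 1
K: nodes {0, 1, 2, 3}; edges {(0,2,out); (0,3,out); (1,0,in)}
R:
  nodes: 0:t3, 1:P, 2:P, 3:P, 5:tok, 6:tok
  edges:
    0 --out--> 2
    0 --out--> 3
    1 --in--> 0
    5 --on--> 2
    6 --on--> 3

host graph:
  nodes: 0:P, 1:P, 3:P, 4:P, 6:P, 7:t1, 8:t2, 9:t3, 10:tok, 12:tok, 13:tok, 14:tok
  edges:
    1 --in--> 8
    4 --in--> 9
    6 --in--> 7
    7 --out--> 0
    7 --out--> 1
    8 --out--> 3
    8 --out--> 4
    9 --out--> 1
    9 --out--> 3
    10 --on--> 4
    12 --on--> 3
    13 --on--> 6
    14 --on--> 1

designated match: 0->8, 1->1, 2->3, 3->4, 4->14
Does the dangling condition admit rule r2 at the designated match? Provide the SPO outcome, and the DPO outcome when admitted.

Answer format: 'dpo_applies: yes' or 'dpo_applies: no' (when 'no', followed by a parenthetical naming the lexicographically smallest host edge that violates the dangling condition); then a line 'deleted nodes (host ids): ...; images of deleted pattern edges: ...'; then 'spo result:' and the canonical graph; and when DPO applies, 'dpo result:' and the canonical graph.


dpo_applies: yes
deleted nodes (host ids): 14; images of deleted pattern edges: (14,1,on)
spo result:
nodes: 0:P, 1:P, 3:P, 4:P, 6:P, 7:t1, 8:t2, 9:t3, 10:tok, 12:tok, 13:tok, 15:tok, 16:tok
edges: (1,8,in); (4,9,in); (6,7,in); (7,0,out); (7,1,out); (8,3,out); (8,4,out); (9,1,out); (9,3,out); (10,4,on); (12,3,on); (13,6,on); (15,3,on); (16,4,on)
dpo result:
nodes: 0:P, 1:P, 3:P, 4:P, 6:P, 7:t1, 8:t2, 9:t3, 10:tok, 12:tok, 13:tok, 15:tok, 16:tok
edges: (1,8,in); (4,9,in); (6,7,in); (7,0,out); (7,1,out); (8,3,out); (8,4,out); (9,1,out); (9,3,out); (10,4,on); (12,3,on); (13,6,on); (15,3,on); (16,4,on)


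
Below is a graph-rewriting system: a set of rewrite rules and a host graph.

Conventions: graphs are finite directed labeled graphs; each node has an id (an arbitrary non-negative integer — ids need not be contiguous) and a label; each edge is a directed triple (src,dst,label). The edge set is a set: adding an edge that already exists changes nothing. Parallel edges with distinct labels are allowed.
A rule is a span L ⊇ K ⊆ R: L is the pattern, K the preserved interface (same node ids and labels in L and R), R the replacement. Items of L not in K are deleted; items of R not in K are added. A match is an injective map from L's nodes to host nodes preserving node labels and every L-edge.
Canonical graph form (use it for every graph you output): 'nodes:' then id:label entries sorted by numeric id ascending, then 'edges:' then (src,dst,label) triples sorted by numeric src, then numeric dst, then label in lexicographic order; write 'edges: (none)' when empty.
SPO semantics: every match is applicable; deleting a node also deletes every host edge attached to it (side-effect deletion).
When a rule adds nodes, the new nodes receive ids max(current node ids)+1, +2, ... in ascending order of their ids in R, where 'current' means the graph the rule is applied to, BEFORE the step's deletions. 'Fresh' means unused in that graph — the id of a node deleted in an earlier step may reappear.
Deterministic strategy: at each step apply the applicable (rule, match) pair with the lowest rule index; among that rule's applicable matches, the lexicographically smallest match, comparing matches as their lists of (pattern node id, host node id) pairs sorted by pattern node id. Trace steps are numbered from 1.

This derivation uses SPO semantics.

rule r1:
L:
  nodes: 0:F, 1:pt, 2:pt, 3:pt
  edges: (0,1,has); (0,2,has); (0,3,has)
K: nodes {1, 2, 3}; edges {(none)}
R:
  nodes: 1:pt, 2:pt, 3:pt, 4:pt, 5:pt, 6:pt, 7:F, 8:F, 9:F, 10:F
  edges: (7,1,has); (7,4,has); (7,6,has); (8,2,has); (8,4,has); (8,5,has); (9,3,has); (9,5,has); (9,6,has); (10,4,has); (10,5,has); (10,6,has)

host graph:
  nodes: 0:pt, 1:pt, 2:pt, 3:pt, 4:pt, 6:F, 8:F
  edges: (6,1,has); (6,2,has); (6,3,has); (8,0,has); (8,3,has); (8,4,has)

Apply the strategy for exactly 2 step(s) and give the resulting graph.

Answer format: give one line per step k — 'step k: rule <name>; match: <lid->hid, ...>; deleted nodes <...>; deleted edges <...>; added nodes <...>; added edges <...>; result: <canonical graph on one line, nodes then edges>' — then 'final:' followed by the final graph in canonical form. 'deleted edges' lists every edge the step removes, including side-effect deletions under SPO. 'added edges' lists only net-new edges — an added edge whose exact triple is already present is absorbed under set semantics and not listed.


step 1: rule r1; match: 0->6, 1->1, 2->2, 3->3; deleted nodes 6; deleted edges (6,1,has); (6,2,has); (6,3,has); added nodes 9, 10, 11, 12, 13, 14, 15; added edges (12,1,has); (12,9,has); (12,11,has); (13,2,has); (13,9,has); (13,10,has); (14,3,has); (14,10,has); (14,11,has); (15,9,has); (15,10,has); (15,11,has); result: nodes: 0:pt, 1:pt, 2:pt, 3:pt, 4:pt, 8:F, 9:pt, 10:pt, 11:pt, 12:F, 13:F, 14:F, 15:F edges: (8,0,has); (8,3,has); (8,4,has); (12,1,has); (12,9,has); (12,11,has); (13,2,has); (13,9,has); (13,10,has); (14,3,has); (14,10,has); (14,11,has); (15,9,has); (15,10,has); (15,11,has)
step 2: rule r1; match: 0->8, 1->0, 2->3, 3->4; deleted nodes 8; deleted edges (8,0,has); (8,3,has); (8,4,has); added nodes 16, 17, 18, 19, 20, 21, 22; added edges (19,0,has); (19,16,has); (19,18,has); (20,3,has); (20,16,has); (20,17,has); (21,4,has); (21,17,has); (21,18,has); (22,16,has); (22,17,has); (22,18,has); result: nodes: 0:pt, 1:pt, 2:pt, 3:pt, 4:pt, 9:pt, 10:pt, 11:pt, 12:F, 13:F, 14:F, 15:F, 16:pt, 17:pt, 18:pt, 19:F, 20:F, 21:F, 22:F edges: (12,1,has); (12,9,has); (12,11,has); (13,2,has); (13,9,has); (13,10,has); (14,3,has); (14,10,has); (14,11,has); (15,9,has); (15,10,has); (15,11,has); (19,0,has); (19,16,has); (19,18,has); (20,3,has); (20,16,has); (20,17,has); (21,4,has); (21,17,has); (21,18,has); (22,16,has); (22,17,has); (22,18,has)
final:
nodes: 0:pt, 1:pt, 2:pt, 3:pt, 4:pt, 9:pt, 10:pt, 11:pt, 12:F, 13:F, 14:F, 15:F, 16:pt, 17:pt, 18:pt, 19:F, 20:F, 21:F, 22:F
edges: (12,1,has); (12,9,has); (12,11,has); (13,2,has); (13,9,has); (13,10,has); (14,3,has); (14,10,has); (14,11,has); (15,9,has); (15,10,has); (15,11,has); (19,0,has); (19,16,has); (19,18,has); (20,3,has); (20,16,has); (20,17,has); (21,4,has); (21,17,has); (21,18,has); (22,16,has); (22,17,has); (22,18,has)


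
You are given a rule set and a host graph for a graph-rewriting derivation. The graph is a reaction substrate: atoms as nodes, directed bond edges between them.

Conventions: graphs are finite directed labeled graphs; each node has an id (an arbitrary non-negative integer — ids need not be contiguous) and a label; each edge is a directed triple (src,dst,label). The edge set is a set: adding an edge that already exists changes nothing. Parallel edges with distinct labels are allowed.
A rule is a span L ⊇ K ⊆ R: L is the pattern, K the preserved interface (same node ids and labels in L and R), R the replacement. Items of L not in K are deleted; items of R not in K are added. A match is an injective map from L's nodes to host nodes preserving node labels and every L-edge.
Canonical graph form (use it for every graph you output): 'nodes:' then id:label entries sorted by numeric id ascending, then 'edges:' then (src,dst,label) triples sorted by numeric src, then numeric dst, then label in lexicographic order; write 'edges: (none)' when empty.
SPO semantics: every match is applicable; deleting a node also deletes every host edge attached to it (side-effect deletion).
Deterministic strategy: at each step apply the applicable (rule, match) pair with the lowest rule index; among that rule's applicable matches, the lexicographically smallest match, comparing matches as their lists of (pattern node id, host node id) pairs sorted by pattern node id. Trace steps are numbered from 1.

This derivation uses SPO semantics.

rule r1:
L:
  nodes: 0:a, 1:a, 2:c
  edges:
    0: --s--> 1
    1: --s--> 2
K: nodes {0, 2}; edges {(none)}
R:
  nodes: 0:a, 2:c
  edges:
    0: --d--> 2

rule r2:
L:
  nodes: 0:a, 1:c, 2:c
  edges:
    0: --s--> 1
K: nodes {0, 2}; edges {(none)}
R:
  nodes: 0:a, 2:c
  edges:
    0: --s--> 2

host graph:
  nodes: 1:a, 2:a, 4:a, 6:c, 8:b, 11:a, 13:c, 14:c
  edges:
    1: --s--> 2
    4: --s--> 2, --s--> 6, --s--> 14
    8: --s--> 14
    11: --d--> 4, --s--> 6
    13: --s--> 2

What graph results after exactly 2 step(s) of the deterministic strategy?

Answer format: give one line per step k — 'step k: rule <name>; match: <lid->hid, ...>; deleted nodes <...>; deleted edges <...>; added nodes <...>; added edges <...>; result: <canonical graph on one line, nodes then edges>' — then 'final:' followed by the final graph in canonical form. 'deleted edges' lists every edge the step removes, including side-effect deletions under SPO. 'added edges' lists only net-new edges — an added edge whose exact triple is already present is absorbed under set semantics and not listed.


step 1: rule r2; match: 0->4, 1->6, 2->13; deleted nodes 6; deleted edges (4,6,s); (11,6,s); added nodes (none); added edges (4,13,s); result: nodes: 1:a, 2:a, 4:a, 8:b, 11:a, 13:c, 14:c edges: (1,2,s); (4,2,s); (4,13,s); (4,14,s); (8,14,s); (11,4,d); (13,2,s)
step 2: rule r2; match: 0->4, 1->13, 2->14; deleted nodes 13; deleted edges (4,13,s); (13,2,s); added nodes (none); added edges (none); result: nodes: 1:a, 2:a, 4:a, 8:b, 11:a, 14:c edges: (1,2,s); (4,2,s); (4,14,s); (8,14,s); (11,4,d)
final:
nodes: 1:a, 2:a, 4:a, 8:b, 11:a, 14:c
edges: (1,2,s); (4,2,s); (4,14,s); (8,14,s); (11,4,d)


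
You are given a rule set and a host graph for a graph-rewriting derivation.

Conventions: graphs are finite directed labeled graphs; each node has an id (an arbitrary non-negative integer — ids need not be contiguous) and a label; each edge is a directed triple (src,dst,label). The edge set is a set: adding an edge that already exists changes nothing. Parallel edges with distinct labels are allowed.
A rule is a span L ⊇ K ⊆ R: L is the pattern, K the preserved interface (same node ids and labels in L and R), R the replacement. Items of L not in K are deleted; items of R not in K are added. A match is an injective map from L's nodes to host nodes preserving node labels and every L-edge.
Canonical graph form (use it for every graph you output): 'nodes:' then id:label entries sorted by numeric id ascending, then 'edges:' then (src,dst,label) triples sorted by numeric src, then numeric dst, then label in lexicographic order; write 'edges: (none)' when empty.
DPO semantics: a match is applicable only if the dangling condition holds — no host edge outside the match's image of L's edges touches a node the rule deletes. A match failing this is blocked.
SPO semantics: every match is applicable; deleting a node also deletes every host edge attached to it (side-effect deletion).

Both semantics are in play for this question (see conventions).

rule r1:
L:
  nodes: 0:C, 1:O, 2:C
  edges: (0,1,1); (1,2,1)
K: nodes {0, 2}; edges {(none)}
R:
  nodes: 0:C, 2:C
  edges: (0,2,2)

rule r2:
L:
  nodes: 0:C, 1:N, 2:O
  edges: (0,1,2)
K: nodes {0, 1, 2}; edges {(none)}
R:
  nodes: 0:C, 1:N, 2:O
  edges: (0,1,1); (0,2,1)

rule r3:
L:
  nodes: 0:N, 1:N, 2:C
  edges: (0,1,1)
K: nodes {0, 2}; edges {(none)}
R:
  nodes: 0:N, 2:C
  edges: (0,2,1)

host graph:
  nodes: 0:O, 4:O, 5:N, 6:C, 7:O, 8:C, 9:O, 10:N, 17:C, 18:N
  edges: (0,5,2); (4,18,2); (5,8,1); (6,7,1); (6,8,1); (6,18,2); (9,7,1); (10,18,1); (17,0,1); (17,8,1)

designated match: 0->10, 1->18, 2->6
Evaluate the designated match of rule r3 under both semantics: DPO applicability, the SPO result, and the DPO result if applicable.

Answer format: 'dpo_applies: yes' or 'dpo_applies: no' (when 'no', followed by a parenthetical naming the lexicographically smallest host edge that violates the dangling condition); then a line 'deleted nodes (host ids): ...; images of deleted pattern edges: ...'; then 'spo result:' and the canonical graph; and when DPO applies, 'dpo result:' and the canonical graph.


dpo_applies: no
(the rule deletes node 18, which keeps host edge (4,18,2) outside the match image — the dangling condition fails, DPO blocks; SPO proceeds and side-deletes such edges)
deleted nodes (host ids): 18; images of deleted pattern edges: (10,18,1)
spo result:
nodes: 0:O, 4:O, 5:N, 6:C, 7:O, 8:C, 9:O, 10:N, 17:C
edges: (0,5,2); (5,8,1); (6,7,1); (6,8,1); (9,7,1); (10,6,1); (17,0,1); (17,8,1)


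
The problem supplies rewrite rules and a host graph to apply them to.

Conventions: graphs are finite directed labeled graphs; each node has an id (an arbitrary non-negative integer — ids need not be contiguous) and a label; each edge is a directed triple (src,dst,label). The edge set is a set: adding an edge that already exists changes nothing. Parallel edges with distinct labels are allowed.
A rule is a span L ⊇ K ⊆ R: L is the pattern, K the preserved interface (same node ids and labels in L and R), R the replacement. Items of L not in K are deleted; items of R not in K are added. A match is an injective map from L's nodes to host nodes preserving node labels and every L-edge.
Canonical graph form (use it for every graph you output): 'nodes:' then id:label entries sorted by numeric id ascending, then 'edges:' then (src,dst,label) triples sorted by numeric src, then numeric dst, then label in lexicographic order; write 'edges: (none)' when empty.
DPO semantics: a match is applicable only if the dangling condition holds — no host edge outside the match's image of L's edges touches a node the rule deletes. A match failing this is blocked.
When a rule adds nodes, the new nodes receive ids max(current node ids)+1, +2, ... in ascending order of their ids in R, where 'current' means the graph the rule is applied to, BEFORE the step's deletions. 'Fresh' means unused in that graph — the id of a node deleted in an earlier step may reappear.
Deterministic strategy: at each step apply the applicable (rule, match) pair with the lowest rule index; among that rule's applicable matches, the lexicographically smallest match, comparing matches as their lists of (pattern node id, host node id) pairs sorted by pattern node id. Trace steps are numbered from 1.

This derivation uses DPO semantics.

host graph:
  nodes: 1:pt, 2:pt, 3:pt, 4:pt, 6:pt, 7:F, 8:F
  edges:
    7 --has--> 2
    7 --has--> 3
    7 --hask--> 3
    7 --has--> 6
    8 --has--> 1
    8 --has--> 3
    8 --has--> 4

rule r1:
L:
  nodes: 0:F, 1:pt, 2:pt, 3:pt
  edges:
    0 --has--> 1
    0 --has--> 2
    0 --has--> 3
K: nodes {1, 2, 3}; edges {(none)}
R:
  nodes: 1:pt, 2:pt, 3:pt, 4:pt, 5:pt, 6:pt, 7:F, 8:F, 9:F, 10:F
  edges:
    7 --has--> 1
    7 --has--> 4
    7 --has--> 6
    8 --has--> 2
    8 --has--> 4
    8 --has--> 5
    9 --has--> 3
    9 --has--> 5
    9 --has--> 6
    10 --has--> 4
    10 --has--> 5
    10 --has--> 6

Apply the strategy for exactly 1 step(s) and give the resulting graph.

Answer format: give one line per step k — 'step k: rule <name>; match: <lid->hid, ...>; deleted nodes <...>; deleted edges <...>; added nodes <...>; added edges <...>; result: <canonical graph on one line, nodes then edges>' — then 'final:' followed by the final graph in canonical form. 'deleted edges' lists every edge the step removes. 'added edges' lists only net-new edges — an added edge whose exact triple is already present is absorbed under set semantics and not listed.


step 1: rule r1; match: 0->8, 1->1, 2->3, 3->4; deleted nodes 8; deleted edges (8,1,has); (8,3,has); (8,4,has); added nodes 9, 10, 11, 12, 13, 14, 15; added edges (12,1,has); (12,9,has); (12,11,has); (13,3,has); (13,9,has); (13,10,has); (14,4,has); (14,10,has); (14,11,has); (15,9,has); (15,10,has); (15,11,has); result: nodes: 1:pt, 2:pt, 3:pt, 4:pt, 6:pt, 7:F, 9:pt, 10:pt, 11:pt, 12:F, 13:F, 14:F, 15:F edges: (7,2,has); (7,3,has); (7,3,hask); (7,6,has); (12,1,has); (12,9,has); (12,11,has); (13,3,has); (13,9,has); (13,10,has); (14,4,has); (14,10,has); (14,11,has); (15,9,has); (15,10,has); (15,11,has)
final:
nodes: 1:pt, 2:pt, 3:pt, 4:pt, 6:pt, 7:F, 9:pt, 10:pt, 11:pt, 12:F, 13:F, 14:F, 15:F
edges: (7,2,has); (7,3,has); (7,3,hask); (7,6,has); (12,1,has); (12,9,has); (12,11,has); (13,3,has); (13,9,has); (13,10,has); (14,4,has); (14,10,has); (14,11,has); (15,9,has); (15,10,has); (15,11,has)


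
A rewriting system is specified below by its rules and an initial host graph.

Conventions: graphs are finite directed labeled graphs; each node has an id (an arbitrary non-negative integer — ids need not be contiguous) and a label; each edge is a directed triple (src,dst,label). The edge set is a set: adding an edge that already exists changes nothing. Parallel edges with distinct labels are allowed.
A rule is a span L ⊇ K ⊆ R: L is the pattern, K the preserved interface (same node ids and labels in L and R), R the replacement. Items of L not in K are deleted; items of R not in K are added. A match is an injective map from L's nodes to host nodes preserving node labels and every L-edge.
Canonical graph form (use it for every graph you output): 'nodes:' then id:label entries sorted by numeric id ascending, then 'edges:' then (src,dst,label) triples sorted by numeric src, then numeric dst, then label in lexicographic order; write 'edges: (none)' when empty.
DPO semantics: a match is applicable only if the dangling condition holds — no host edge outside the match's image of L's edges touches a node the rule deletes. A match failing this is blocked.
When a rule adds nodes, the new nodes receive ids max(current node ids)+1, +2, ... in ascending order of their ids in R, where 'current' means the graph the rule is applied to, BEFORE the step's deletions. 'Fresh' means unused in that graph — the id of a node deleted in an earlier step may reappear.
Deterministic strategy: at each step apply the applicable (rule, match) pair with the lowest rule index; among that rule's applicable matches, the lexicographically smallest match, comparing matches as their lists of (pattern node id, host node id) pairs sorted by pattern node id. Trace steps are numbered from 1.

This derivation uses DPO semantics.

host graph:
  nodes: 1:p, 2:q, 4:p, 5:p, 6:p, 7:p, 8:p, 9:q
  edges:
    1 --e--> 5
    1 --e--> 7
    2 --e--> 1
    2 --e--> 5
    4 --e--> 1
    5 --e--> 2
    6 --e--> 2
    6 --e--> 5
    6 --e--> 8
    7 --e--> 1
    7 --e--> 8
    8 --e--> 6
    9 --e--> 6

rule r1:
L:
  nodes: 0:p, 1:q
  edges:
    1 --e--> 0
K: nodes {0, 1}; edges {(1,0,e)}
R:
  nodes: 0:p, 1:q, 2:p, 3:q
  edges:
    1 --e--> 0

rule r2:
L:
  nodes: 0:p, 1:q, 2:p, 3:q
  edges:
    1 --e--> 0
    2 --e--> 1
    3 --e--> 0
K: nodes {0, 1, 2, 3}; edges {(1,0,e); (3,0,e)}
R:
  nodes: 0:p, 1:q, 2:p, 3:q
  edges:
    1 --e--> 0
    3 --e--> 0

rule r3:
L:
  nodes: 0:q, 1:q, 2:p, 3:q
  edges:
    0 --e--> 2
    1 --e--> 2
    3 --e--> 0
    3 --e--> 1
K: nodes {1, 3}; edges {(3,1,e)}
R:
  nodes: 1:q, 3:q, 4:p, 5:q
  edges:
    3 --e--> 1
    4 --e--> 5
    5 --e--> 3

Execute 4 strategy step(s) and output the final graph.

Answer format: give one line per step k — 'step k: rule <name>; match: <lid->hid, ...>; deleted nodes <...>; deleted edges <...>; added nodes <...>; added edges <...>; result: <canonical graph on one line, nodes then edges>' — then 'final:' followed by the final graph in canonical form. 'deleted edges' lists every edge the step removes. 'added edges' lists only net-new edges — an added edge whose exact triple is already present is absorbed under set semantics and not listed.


step 1: rule r1; match: 0->1, 1->2; deleted nodes (none); deleted edges (none); added nodes 10, 11; added edges (none); result: nodes: 1:p, 2:q, 4:p, 5:p, 6:p, 7:p, 8:p, 9:q, 10:p, 11:q edges: (1,5,e); (1,7,e); (2,1,e); (2,5,e); (4,1,e); (5,2,e); (6,2,e); (6,5,e); (6,8,e); (7,1,e); (7,8,e); (8,6,e); (9,6,e)
step 2: rule r1; match: 0->1, 1->2; deleted nodes (none); deleted edges (none); added nodes 12, 13; added edges (none); result: nodes: 1:p, 2:q, 4:p, 5:p, 6:p, 7:p, 8:p, 9:q, 10:p, 11:q, 12:p, 13:q edges: (1,5,e); (1,7,e); (2,1,e); (2,5,e); (4,1,e); (5,2,e); (6,2,e); (6,5,e); (6,8,e); (7,1,e); (7,8,e); (8,6,e); (9,6,e)
step 3: rule r1; match: 0->1, 1->2; deleted nodes (none); deleted edges (none); added nodes 14, 15; added edges (none); result: nodes: 1:p, 2:q, 4:p, 5:p, 6:p, 7:p, 8:p, 9:q, 10:p, 11:q, 12:p, 13:q, 14:p, 15:q edges: (1,5,e); (1,7,e); (2,1,e); (2,5,e); (4,1,e); (5,2,e); (6,2,e); (6,5,e); (6,8,e); (7,1,e); (7,8,e); (8,6,e); (9,6,e)
step 4: rule r1; match: 0->1, 1->2; deleted nodes (none); deleted edges (none); added nodes 16, 17; added edges (none); result: nodes: 1:p, 2:q, 4:p, 5:p, 6:p, 7:p, 8:p, 9:q, 10:p, 11:q, 12:p, 13:q, 14:p, 15:q, 16:p, 17:q edges: (1,5,e); (1,7,e); (2,1,e); (2,5,e); (4,1,e); (5,2,e); (6,2,e); (6,5,e); (6,8,e); (7,1,e); (7,8,e); (8,6,e); (9,6,e)
final:
nodes: 1:p, 2:q, 4:p, 5:p, 6:p, 7:p, 8:p, 9:q, 10:p, 11:q, 12:p, 13:q, 14:p, 15:q, 16:p, 17:q
edges: (1,5,e); (1,7,e); (2,1,e); (2,5,e); (4,1,e); (5,2,e); (6,2,e); (6,5,e); (6,8,e); (7,1,e); (7,8,e); (8,6,e); (9,6,e)


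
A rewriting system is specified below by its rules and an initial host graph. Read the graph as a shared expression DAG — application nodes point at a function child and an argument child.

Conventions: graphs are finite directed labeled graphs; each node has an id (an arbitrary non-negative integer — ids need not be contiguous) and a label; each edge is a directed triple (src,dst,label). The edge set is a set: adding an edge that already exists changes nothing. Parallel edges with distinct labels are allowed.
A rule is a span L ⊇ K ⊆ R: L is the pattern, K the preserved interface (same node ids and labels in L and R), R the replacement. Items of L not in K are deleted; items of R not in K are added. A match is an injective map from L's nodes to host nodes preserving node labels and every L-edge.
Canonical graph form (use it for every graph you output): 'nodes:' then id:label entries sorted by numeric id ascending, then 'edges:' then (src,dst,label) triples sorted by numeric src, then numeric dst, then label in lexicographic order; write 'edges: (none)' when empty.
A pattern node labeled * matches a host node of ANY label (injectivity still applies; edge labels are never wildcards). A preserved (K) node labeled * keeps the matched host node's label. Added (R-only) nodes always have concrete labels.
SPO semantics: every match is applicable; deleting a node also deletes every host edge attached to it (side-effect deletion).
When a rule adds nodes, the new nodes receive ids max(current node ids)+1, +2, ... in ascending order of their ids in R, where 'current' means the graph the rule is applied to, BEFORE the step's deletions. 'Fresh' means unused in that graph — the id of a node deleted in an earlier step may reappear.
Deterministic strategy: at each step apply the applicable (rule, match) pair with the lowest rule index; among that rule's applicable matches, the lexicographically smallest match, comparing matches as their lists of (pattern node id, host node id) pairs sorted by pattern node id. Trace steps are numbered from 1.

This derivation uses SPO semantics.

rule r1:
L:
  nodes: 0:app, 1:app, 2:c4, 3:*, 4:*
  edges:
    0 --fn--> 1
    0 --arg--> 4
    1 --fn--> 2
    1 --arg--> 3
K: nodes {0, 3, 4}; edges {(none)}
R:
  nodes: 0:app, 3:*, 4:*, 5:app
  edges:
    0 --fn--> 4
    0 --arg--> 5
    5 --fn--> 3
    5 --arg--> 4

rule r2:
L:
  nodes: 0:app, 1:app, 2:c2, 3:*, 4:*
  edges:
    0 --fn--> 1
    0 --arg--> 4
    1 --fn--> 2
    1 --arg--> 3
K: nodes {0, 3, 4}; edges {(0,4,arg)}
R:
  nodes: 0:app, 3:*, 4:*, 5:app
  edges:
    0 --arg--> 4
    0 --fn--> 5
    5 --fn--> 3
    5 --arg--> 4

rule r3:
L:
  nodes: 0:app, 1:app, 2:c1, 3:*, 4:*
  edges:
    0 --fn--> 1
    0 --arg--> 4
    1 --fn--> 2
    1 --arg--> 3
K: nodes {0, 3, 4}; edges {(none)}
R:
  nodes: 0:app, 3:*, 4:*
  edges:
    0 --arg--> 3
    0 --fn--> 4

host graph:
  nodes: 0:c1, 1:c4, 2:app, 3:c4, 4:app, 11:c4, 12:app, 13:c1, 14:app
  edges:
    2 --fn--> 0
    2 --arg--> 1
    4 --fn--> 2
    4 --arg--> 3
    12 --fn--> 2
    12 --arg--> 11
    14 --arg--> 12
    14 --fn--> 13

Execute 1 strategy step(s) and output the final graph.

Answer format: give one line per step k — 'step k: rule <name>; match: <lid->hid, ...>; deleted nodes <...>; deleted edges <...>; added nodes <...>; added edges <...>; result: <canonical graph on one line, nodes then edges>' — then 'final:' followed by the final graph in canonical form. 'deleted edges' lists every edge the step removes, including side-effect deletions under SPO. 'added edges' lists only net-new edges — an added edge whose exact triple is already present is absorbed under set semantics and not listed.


step 1: rule r3; match: 0->4, 1->2, 2->0, 3->1, 4->3; deleted nodes 0, 2; deleted edges (2,0,fn); (2,1,arg); (4,2,fn); (4,3,arg); (12,2,fn); added nodes (none); added edges (4,1,arg); (4,3,fn); result: nodes: 1:c4, 3:c4, 4:app, 11:c4, 12:app, 13:c1, 14:app edges: (4,1,arg); (4,3,fn); (12,11,arg); (14,12,arg); (14,13,fn)
final:
nodes: 1:c4, 3:c4, 4:app, 11:c4, 12:app, 13:c1, 14:app
edges: (4,1,arg); (4,3,fn); (12,11,arg); (14,12,arg); (14,13,fn)
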